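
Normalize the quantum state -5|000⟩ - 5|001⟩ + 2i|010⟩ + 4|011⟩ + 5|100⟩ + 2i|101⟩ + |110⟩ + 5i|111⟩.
-1/√5|000⟩ - 1/√5|001⟩ + 0.1789i|010⟩ + 0.3578|011⟩ + 1/√5|100⟩ + 0.1789i|101⟩ + 0.08944|110⟩ + (1/√5)i|111⟩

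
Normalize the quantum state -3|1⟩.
-|1⟩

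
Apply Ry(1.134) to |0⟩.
0.8435|0⟩ + 0.5371|1⟩

Ry(1.134) = [[cos(θ/2), −sin(θ/2)], [sin(θ/2), cos(θ/2)]]; θ = 1.134, cos(θ/2) ≈ 0.843516, sin(θ/2) ≈ 0.537104.
With a = amp(|0⟩) = 1 and b = amp(|1⟩) = 0:
new amp(|0⟩) = (0.843516)·a + (-0.537104)·b = 0.8435
new amp(|1⟩) = (0.537104)·a + (0.843516)·b = 0.5371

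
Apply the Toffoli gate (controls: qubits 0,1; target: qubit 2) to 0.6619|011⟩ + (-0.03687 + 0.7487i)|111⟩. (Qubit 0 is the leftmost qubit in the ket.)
0.6619|011⟩ + (-0.03687 + 0.7487i)|110⟩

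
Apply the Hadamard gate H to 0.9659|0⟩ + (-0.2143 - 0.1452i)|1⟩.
(0.5315 - 0.1027i)|0⟩ + (0.8345 + 0.1027i)|1⟩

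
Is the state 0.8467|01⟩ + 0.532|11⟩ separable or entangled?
Separable

Writing the state as a|00⟩ + b|01⟩ + c|10⟩ + d|11⟩, it is a product state iff ad − bc = 0.
Here (a, b, c, d) = (0, 0.8467, 0, 0.532): ad − bc = (0)(0.532) − (0.8467)(0) = 0, so the state is separable.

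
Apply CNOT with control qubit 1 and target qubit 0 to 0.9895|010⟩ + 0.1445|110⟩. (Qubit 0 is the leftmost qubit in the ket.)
0.1445|010⟩ + 0.9895|110⟩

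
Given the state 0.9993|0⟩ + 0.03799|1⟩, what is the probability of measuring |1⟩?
0.001443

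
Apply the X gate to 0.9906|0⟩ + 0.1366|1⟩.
0.1366|0⟩ + 0.9906|1⟩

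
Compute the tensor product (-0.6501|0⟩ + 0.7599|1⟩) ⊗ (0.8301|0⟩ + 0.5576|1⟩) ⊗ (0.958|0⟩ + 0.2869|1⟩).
-0.517|000⟩ - 0.1548|001⟩ - 0.3473|010⟩ - 0.104|011⟩ + 0.6043|100⟩ + 0.181|101⟩ + 0.4059|110⟩ + 0.1216|111⟩

amp(|b₁b₂…⟩) = product of the factor amplitudes for bits b₁, b₂, …; only kets whose every factor amplitude is nonzero survive.
|000⟩: (-0.6501)(0.8301)(0.958) = -0.517
|001⟩: (-0.6501)(0.8301)(0.2869) = -0.1548
|010⟩: (-0.6501)(0.5576)(0.958) = -0.3473
|011⟩: (-0.6501)(0.5576)(0.2869) = -0.104
|100⟩: (0.7599)(0.8301)(0.958) = 0.6043
|101⟩: (0.7599)(0.8301)(0.2869) = 0.181
|110⟩: (0.7599)(0.5576)(0.958) = 0.4059
|111⟩: (0.7599)(0.5576)(0.2869) = 0.1216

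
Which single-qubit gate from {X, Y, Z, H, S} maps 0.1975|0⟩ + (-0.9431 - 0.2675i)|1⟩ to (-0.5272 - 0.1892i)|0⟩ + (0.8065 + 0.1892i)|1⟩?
H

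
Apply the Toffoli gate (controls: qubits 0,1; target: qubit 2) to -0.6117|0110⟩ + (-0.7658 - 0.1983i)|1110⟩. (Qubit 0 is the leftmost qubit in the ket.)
-0.6117|0110⟩ + (-0.7658 - 0.1983i)|1100⟩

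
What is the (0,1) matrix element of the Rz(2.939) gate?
0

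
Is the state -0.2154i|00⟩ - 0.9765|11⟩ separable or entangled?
Entangled

Writing the state as a|00⟩ + b|01⟩ + c|10⟩ + d|11⟩, it is a product state iff ad − bc = 0.
Here (a, b, c, d) = (-0.2154i, 0, 0, -0.9765): ad − bc = (-0.2154i)(-0.9765) − (0)(0) = 0.2103i ≠ 0, so the state is entangled.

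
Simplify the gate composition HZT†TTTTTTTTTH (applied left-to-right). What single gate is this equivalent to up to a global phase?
X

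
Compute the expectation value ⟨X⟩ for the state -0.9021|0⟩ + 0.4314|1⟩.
-0.7783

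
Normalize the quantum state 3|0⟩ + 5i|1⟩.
0.5145|0⟩ + 0.8575i|1⟩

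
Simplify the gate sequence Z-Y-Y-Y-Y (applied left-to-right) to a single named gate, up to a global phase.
Z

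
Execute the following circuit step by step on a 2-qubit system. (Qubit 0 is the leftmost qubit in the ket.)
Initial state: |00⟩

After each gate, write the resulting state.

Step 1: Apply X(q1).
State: |01⟩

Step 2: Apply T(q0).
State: |01⟩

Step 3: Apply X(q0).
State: |11⟩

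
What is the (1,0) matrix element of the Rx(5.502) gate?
-0.3807i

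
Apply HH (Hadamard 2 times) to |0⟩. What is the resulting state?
|0⟩

H² = I, so an even number of Hadamards cancels: H^2 = I and the state is unchanged.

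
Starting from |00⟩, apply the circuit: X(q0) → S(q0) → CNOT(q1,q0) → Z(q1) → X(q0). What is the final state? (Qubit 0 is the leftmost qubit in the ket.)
i|00⟩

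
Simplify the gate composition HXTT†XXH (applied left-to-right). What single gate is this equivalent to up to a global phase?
Z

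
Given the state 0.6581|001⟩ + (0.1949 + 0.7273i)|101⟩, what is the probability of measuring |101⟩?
0.567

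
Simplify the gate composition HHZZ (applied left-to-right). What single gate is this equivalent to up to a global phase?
I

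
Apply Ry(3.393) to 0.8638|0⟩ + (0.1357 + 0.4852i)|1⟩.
(-0.2429 - 0.4814i)|0⟩ + (0.84 - 0.06083i)|1⟩

Ry(3.393) = [[cos(θ/2), −sin(θ/2)], [sin(θ/2), cos(θ/2)]]; θ = 3.393, cos(θ/2) ≈ -0.125373, sin(θ/2) ≈ 0.99211.
With a = amp(|0⟩) = 0.8638 and b = amp(|1⟩) = (0.1357 + 0.4852i):
new amp(|0⟩) = (-0.125373)·a + (-0.99211)·b = (-0.2429 - 0.4814i)
new amp(|1⟩) = (0.99211)·a + (-0.125373)·b = (0.84 - 0.06083i)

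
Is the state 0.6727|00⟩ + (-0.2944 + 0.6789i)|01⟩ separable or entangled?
Separable

Writing the state as a|00⟩ + b|01⟩ + c|10⟩ + d|11⟩, it is a product state iff ad − bc = 0.
Here (a, b, c, d) = (0.6727, (-0.2944 + 0.6789i), 0, 0): ad − bc = (0.6727)(0) − (-0.2944 + 0.6789i)(0) = 0, so the state is separable.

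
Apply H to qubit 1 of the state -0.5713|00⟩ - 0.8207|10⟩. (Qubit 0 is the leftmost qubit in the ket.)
-0.404|00⟩ - 0.404|01⟩ - 0.5803|10⟩ - 0.5803|11⟩

H on qubit 1 mixes each pair of kets that differ only in qubit 1: amplitudes (a, b) of (|…0…⟩, |…1…⟩) become ((a + b)/√2, (a − b)/√2). Kets absent from the input have amplitude 0.
(|00⟩, |01⟩): (a, b) = (-0.5713, 0) → (-0.404, -0.404)
(|10⟩, |11⟩): (a, b) = (-0.8207, 0) → (-0.5803, -0.5803)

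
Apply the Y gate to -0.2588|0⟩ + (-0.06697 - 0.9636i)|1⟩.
(-0.9636 + 0.06697i)|0⟩ - 0.2588i|1⟩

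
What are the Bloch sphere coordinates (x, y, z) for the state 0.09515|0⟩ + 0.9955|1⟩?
(0.1894, 0, -0.982)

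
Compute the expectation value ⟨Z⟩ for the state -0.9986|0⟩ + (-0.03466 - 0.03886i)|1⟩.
0.9945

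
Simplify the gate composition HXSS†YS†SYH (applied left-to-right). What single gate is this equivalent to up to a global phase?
Z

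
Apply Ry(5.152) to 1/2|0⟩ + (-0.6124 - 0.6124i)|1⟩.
(-0.09394 + 0.3282i)|0⟩ + (0.785 + 0.517i)|1⟩

Ry(5.152) = [[cos(θ/2), −sin(θ/2)], [sin(θ/2), cos(θ/2)]]; θ = 5.152, cos(θ/2) ≈ -0.844271, sin(θ/2) ≈ 0.535916.
With a = amp(|0⟩) = 1/2 and b = amp(|1⟩) = (-0.6124 - 0.6124i):
new amp(|0⟩) = (-0.844271)·a + (-0.535916)·b = (-0.09394 + 0.3282i)
new amp(|1⟩) = (0.535916)·a + (-0.844271)·b = (0.785 + 0.517i)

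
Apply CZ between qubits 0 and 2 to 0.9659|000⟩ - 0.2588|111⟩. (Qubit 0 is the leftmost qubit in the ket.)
0.9659|000⟩ + 0.2588|111⟩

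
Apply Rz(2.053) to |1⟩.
(0.5178 + 0.8555i)|1⟩

Rz(2.053) = [[e^(−iθ/2), 0], [0, e^(iθ/2)]] with e^(±iθ/2) = cos(θ/2) ± i·sin(θ/2); θ = 2.053, cos(θ/2) ≈ 0.517816, sin(θ/2) ≈ 0.855492.
With a = amp(|0⟩) = 0 and b = amp(|1⟩) = 1:
new amp(|0⟩) = (0.517816 - 0.855492i)·a = 0
new amp(|1⟩) = (0.517816 + 0.855492i)·b = (0.5178 + 0.8555i)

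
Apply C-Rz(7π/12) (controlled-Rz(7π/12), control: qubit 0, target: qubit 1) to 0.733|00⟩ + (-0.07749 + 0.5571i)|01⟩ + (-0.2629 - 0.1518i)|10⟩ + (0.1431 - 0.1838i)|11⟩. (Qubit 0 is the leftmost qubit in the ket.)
0.733|00⟩ + (-0.07749 + 0.5571i)|01⟩ + (-0.2805 + 0.1162i)|10⟩ + (0.2329 + 0.001639i)|11⟩

C-Rz(7π/12) leaves the control-|0⟩ kets |00⟩, |01⟩ unchanged and applies Rz(7π/12) to qubit 1 on the control-|1⟩ pair (|10⟩, |11⟩).
Rz(7π/12) = [[e^(−iθ/2), 0], [0, e^(iθ/2)]] with e^(±iθ/2) = cos(θ/2) ± i·sin(θ/2); θ = 7π/12, cos(θ/2) ≈ 0.608761, sin(θ/2) ≈ 0.793353.
With a = amp(|10⟩) = (-0.2629 - 0.1518i) and b = amp(|11⟩) = (0.1431 - 0.1838i):
new amp(|10⟩) = (0.608761 - 0.793353i)·a = (-0.2805 + 0.1162i)
new amp(|11⟩) = (0.608761 + 0.793353i)·b = (0.2329 + 0.001639i)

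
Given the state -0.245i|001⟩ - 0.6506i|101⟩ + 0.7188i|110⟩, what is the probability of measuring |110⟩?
0.5167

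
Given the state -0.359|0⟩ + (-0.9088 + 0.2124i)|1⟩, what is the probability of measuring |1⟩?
0.871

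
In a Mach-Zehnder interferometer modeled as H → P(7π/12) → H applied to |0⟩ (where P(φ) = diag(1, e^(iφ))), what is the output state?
(0.3706 + 0.483i)|0⟩ + (0.6294 - 0.483i)|1⟩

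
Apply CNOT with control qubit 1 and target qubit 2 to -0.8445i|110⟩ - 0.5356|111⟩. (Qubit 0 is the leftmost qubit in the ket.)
-0.5356|110⟩ - 0.8445i|111⟩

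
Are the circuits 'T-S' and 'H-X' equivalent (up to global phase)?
No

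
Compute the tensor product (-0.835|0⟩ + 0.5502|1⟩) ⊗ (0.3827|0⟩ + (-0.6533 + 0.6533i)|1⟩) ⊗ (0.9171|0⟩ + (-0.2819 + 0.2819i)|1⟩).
-0.2931|000⟩ + (0.09008 - 0.09008i)|001⟩ + (0.5003 - 0.5003i)|010⟩ + 0.3076i|011⟩ + 0.1931|100⟩ + (-0.05936 + 0.05936i)|101⟩ + (-0.3296 + 0.3296i)|110⟩ - 0.2027i|111⟩

amp(|b₁b₂…⟩) = product of the factor amplitudes for bits b₁, b₂, …; only kets whose every factor amplitude is nonzero survive.
|000⟩: (-0.835)(0.3827)(0.9171) = -0.2931
|001⟩: (-0.835)(0.3827)(-0.2819 + 0.2819i) = (0.09008 - 0.09008i)
|010⟩: (-0.835)(-0.6533 + 0.6533i)(0.9171) = (0.5003 - 0.5003i)
|011⟩: (-0.835)(-0.6533 + 0.6533i)(-0.2819 + 0.2819i) = 0.3076i
|100⟩: (0.5502)(0.3827)(0.9171) = 0.1931
|101⟩: (0.5502)(0.3827)(-0.2819 + 0.2819i) = (-0.05936 + 0.05936i)
|110⟩: (0.5502)(-0.6533 + 0.6533i)(0.9171) = (-0.3296 + 0.3296i)
|111⟩: (0.5502)(-0.6533 + 0.6533i)(-0.2819 + 0.2819i) = -0.2027i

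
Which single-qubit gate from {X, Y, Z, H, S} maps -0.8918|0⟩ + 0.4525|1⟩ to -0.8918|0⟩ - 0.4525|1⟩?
Z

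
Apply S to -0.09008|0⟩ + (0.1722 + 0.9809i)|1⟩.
-0.09008|0⟩ + (-0.9809 + 0.1722i)|1⟩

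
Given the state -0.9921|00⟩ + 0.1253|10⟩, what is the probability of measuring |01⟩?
0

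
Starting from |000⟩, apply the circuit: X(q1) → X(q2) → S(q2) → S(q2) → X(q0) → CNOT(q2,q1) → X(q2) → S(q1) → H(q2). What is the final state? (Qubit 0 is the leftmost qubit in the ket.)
-1/√2|100⟩ - 1/√2|101⟩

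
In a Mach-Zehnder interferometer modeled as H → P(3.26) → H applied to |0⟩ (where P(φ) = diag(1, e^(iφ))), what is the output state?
(0.003501 - 0.05907i)|0⟩ + (0.9965 + 0.05907i)|1⟩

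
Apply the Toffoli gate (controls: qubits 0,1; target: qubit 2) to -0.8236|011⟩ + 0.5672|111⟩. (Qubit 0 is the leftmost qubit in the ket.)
-0.8236|011⟩ + 0.5672|110⟩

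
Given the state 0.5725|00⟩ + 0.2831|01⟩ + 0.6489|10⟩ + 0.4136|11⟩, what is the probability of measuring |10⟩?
0.4211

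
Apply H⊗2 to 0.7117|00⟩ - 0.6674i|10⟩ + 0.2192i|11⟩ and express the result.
(0.3559 - 0.2241i)|00⟩ + (0.3559 - 0.4433i)|01⟩ + (0.3559 + 0.2241i)|10⟩ + (0.3559 + 0.4433i)|11⟩

H⊗2 gives amp(|y⟩) = (1/2) Σ_x (−1)^(x·y) amp(|x⟩), where x·y is the number of positions in which both x and y have a 1.
|00⟩: (0.7117 - 0.6674i + 0.2192i)/2 = (0.3559 - 0.2241i)
|01⟩: (0.7117 - 0.6674i - 0.2192i)/2 = (0.3559 - 0.4433i)
|10⟩: (0.7117 + 0.6674i - 0.2192i)/2 = (0.3559 + 0.2241i)
|11⟩: (0.7117 + 0.6674i + 0.2192i)/2 = (0.3559 + 0.4433i)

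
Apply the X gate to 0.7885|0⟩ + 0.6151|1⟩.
0.6151|0⟩ + 0.7885|1⟩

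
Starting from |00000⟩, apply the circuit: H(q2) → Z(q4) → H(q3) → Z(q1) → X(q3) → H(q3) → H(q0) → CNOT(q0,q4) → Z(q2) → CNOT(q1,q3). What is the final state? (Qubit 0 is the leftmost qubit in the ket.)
1/2|00000⟩ - 1/2|00100⟩ + 1/2|10001⟩ - 1/2|10101⟩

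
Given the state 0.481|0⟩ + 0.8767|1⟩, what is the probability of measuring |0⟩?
0.2314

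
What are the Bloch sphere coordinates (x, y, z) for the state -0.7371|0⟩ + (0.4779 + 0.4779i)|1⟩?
(-0.7045, -0.7045, 0.08654)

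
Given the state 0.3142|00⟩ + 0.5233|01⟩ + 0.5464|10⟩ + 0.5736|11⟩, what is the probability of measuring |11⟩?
0.329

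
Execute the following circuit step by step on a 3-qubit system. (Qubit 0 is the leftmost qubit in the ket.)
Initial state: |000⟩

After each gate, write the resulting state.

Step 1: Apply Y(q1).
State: i|010⟩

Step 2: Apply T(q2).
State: i|010⟩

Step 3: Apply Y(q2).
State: -|011⟩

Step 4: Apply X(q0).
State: -|111⟩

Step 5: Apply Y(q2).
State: i|110⟩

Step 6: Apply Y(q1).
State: |100⟩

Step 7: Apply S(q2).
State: |100⟩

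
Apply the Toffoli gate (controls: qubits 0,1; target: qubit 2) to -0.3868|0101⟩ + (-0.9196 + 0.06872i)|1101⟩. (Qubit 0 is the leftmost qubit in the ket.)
-0.3868|0101⟩ + (-0.9196 + 0.06872i)|1111⟩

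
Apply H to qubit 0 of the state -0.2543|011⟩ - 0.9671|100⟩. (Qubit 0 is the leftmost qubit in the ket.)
-0.6838|000⟩ - 0.1798|011⟩ + 0.6838|100⟩ - 0.1798|111⟩

H on qubit 0 mixes each pair of kets that differ only in qubit 0: amplitudes (a, b) of (|…0…⟩, |…1…⟩) become ((a + b)/√2, (a − b)/√2). Kets absent from the input have amplitude 0.
(|000⟩, |100⟩): (a, b) = (0, -0.9671) → (-0.6838, 0.6838)
(|011⟩, |111⟩): (a, b) = (-0.2543, 0) → (-0.1798, -0.1798)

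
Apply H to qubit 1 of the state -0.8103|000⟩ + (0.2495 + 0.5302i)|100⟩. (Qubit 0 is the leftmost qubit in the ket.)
-0.573|000⟩ - 0.573|010⟩ + (0.1764 + 0.3749i)|100⟩ + (0.1764 + 0.3749i)|110⟩

H on qubit 1 mixes each pair of kets that differ only in qubit 1: amplitudes (a, b) of (|…0…⟩, |…1…⟩) become ((a + b)/√2, (a − b)/√2). Kets absent from the input have amplitude 0.
(|000⟩, |010⟩): (a, b) = (-0.8103, 0) → (-0.573, -0.573)
(|100⟩, |110⟩): (a, b) = ((0.2495 + 0.5302i), 0) → ((0.1764 + 0.3749i), (0.1764 + 0.3749i))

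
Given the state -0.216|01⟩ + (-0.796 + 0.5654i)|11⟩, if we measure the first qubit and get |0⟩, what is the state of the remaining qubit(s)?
-|1⟩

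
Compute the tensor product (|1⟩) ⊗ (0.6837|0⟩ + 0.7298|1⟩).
0.6837|10⟩ + 0.7298|11⟩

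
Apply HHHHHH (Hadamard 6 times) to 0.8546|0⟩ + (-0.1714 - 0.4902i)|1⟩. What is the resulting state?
0.8546|0⟩ + (-0.1714 - 0.4902i)|1⟩

H² = I, so an even number of Hadamards cancels: H^6 = I and the state is unchanged.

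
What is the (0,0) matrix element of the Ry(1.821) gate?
0.6134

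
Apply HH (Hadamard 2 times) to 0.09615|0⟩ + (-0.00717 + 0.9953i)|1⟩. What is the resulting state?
0.09615|0⟩ + (-0.00717 + 0.9953i)|1⟩

H² = I, so an even number of Hadamards cancels: H^2 = I and the state is unchanged.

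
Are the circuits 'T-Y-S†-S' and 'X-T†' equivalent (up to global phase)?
No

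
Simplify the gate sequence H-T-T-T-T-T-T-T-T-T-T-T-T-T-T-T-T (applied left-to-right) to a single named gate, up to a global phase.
H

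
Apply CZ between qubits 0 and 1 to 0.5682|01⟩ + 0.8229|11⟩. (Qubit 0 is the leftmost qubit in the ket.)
0.5682|01⟩ - 0.8229|11⟩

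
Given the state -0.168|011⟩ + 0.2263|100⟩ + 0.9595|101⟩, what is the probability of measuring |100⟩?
0.05121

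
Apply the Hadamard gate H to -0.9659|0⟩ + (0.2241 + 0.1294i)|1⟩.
(-0.5245 + 0.0915i)|0⟩ + (-0.8415 - 0.0915i)|1⟩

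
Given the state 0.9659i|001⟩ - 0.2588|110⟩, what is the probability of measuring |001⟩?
0.933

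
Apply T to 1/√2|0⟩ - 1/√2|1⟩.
1/√2|0⟩ + (-1/2 - (1/2)i)|1⟩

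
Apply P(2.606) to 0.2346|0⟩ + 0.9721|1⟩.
0.2346|0⟩ + (-0.836 + 0.4961i)|1⟩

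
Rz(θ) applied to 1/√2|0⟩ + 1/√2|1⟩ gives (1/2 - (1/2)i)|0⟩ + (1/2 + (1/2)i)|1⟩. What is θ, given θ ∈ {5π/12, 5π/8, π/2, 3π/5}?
π/2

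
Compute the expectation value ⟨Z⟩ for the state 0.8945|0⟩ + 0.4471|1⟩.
0.6002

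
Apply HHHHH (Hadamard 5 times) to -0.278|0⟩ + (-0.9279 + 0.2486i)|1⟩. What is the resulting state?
(-0.8527 + 0.1758i)|0⟩ + (0.4595 - 0.1758i)|1⟩

H² = I, so H^5 = H: a single Hadamard. With (a, b) = (-0.278, (-0.9279 + 0.2486i)), H gives ((a + b)/√2, (a − b)/√2) = ((-0.8527 + 0.1758i), (0.4595 - 0.1758i)).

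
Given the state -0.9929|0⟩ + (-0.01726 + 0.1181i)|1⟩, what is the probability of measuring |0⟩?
0.9859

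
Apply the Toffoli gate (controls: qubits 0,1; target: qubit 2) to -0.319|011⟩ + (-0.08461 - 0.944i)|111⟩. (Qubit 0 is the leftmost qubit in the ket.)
-0.319|011⟩ + (-0.08461 - 0.944i)|110⟩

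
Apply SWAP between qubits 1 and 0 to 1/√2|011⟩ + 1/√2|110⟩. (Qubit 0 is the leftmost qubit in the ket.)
1/√2|101⟩ + 1/√2|110⟩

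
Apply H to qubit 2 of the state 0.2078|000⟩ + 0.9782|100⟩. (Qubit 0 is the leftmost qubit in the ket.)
0.1469|000⟩ + 0.1469|001⟩ + 0.6917|100⟩ + 0.6917|101⟩

H on qubit 2 mixes each pair of kets that differ only in qubit 2: amplitudes (a, b) of (|…0…⟩, |…1…⟩) become ((a + b)/√2, (a − b)/√2). Kets absent from the input have amplitude 0.
(|000⟩, |001⟩): (a, b) = (0.2078, 0) → (0.1469, 0.1469)
(|100⟩, |101⟩): (a, b) = (0.9782, 0) → (0.6917, 0.6917)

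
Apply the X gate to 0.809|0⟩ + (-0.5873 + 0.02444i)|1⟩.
(-0.5873 + 0.02444i)|0⟩ + 0.809|1⟩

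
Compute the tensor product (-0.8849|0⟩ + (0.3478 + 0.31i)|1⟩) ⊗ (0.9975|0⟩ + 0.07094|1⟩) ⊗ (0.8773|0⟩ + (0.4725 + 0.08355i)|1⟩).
-0.7744|000⟩ + (-0.4171 - 0.07375i)|001⟩ - 0.05507|010⟩ + (-0.02966 - 0.005245i)|011⟩ + (0.3044 + 0.2713i)|100⟩ + (0.1381 + 0.1751i)|101⟩ + (0.02165 + 0.01929i)|110⟩ + (0.009821 + 0.01245i)|111⟩

amp(|b₁b₂…⟩) = product of the factor amplitudes for bits b₁, b₂, …; only kets whose every factor amplitude is nonzero survive.
|000⟩: (-0.8849)(0.9975)(0.8773) = -0.7744
|001⟩: (-0.8849)(0.9975)(0.4725 + 0.08355i) = (-0.4171 - 0.07375i)
|010⟩: (-0.8849)(0.07094)(0.8773) = -0.05507
|011⟩: (-0.8849)(0.07094)(0.4725 + 0.08355i) = (-0.02966 - 0.005245i)
|100⟩: (0.3478 + 0.31i)(0.9975)(0.8773) = (0.3044 + 0.2713i)
|101⟩: (0.3478 + 0.31i)(0.9975)(0.4725 + 0.08355i) = (0.1381 + 0.1751i)
|110⟩: (0.3478 + 0.31i)(0.07094)(0.8773) = (0.02165 + 0.01929i)
|111⟩: (0.3478 + 0.31i)(0.07094)(0.4725 + 0.08355i) = (0.009821 + 0.01245i)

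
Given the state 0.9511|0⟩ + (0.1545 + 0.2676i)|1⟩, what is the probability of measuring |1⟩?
0.09548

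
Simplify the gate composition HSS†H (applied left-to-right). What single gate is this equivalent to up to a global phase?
I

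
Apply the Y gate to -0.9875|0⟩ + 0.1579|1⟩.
-0.1579i|0⟩ - 0.9875i|1⟩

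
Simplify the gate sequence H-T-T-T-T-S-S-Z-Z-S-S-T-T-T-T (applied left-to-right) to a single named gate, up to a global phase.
H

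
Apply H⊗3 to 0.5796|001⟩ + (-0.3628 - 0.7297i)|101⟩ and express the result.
(0.07665 - 0.258i)|000⟩ + (-0.07665 + 0.258i)|001⟩ + (0.07665 - 0.258i)|010⟩ + (-0.07665 + 0.258i)|011⟩ + (0.3332 + 0.258i)|100⟩ + (-0.3332 - 0.258i)|101⟩ + (0.3332 + 0.258i)|110⟩ + (-0.3332 - 0.258i)|111⟩

H⊗3 gives amp(|y⟩) = (1/2√2) Σ_x (−1)^(x·y) amp(|x⟩), where x·y is the number of positions in which both x and y have a 1.
|000⟩: (0.5796 + (-0.3628 - 0.7297i))/(2√2) = (0.07665 - 0.258i)
|001⟩: (-0.5796 - (-0.3628 - 0.7297i))/(2√2) = (-0.07665 + 0.258i)
|010⟩: (0.5796 + (-0.3628 - 0.7297i))/(2√2) = (0.07665 - 0.258i)
|011⟩: (-0.5796 - (-0.3628 - 0.7297i))/(2√2) = (-0.07665 + 0.258i)
|100⟩: (0.5796 - (-0.3628 - 0.7297i))/(2√2) = (0.3332 + 0.258i)
|101⟩: (-0.5796 + (-0.3628 - 0.7297i))/(2√2) = (-0.3332 - 0.258i)
|110⟩: (0.5796 - (-0.3628 - 0.7297i))/(2√2) = (0.3332 + 0.258i)
|111⟩: (-0.5796 + (-0.3628 - 0.7297i))/(2√2) = (-0.3332 - 0.258i)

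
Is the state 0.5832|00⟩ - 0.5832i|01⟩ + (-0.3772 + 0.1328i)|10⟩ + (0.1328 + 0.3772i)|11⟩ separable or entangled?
Separable

Writing the state as a|00⟩ + b|01⟩ + c|10⟩ + d|11⟩, it is a product state iff ad − bc = 0.
Here (a, b, c, d) = (0.5832, -0.5832i, (-0.3772 + 0.1328i), (0.1328 + 0.3772i)): ad − bc = (0.5832)(0.1328 + 0.3772i) − (-0.5832i)(-0.3772 + 0.1328i) = 0, so the state is separable.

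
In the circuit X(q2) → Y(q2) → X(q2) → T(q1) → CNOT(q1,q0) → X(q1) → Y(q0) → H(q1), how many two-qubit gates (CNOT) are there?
1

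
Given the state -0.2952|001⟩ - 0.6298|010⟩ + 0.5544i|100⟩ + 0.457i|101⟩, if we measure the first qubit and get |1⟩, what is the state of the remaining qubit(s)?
0.7716i|00⟩ + 0.6361i|01⟩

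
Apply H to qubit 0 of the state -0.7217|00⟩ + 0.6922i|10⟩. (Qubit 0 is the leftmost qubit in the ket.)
(-0.5103 + 0.4895i)|00⟩ + (-0.5103 - 0.4895i)|10⟩

H on qubit 0 mixes each pair of kets that differ only in qubit 0: amplitudes (a, b) of (|…0…⟩, |…1…⟩) become ((a + b)/√2, (a − b)/√2). Kets absent from the input have amplitude 0.
(|00⟩, |10⟩): (a, b) = (-0.7217, 0.6922i) → ((-0.5103 + 0.4895i), (-0.5103 - 0.4895i))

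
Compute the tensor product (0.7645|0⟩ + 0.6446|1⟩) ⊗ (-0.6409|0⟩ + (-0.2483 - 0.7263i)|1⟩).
-0.49|00⟩ + (-0.1898 - 0.5553i)|01⟩ - 0.4131|10⟩ + (-0.1601 - 0.4682i)|11⟩

amp(|b₁b₂…⟩) = product of the factor amplitudes for bits b₁, b₂, …; only kets whose every factor amplitude is nonzero survive.
|00⟩: (0.7645)(-0.6409) = -0.49
|01⟩: (0.7645)(-0.2483 - 0.7263i) = (-0.1898 - 0.5553i)
|10⟩: (0.6446)(-0.6409) = -0.4131
|11⟩: (0.6446)(-0.2483 - 0.7263i) = (-0.1601 - 0.4682i)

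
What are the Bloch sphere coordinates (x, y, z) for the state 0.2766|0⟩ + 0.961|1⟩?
(0.5316, 0, -0.847)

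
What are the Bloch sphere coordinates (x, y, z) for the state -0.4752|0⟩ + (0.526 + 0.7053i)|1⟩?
(-0.4999, -0.6703, -0.5483)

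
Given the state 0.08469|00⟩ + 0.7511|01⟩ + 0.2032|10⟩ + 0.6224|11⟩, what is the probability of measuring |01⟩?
0.5642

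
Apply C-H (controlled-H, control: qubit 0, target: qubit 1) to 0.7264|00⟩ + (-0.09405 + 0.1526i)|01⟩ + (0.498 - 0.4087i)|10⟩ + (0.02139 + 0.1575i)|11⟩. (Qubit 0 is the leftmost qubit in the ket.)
0.7264|00⟩ + (-0.09405 + 0.1526i)|01⟩ + (0.3673 - 0.1776i)|10⟩ + (0.337 - 0.4004i)|11⟩

C-H leaves the control-|0⟩ kets |00⟩, |01⟩ unchanged and applies H to qubit 1 on the control-|1⟩ pair (|10⟩, |11⟩).
H = [[1/√2, 1/√2], [1/√2, -1/√2]].
With a = amp(|10⟩) = (0.498 - 0.4087i) and b = amp(|11⟩) = (0.02139 + 0.1575i):
new amp(|10⟩) = (1/√2)·a + (1/√2)·b = (0.3673 - 0.1776i)
new amp(|11⟩) = (1/√2)·a + (-1/√2)·b = (0.337 - 0.4004i)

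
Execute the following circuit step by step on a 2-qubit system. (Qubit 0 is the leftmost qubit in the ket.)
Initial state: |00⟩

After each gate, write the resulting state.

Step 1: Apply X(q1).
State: |01⟩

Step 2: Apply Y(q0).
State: i|11⟩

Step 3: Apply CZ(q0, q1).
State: -i|11⟩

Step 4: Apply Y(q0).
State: -|01⟩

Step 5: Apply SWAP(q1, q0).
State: -|10⟩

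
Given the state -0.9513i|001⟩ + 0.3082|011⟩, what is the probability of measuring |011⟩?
0.09499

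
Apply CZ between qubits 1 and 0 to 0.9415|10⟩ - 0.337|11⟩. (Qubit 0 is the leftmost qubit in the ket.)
0.9415|10⟩ + 0.337|11⟩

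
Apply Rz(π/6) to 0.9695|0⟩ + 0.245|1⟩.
(0.9365 - 0.2509i)|0⟩ + (0.2367 + 0.06341i)|1⟩

Rz(π/6) = [[e^(−iθ/2), 0], [0, e^(iθ/2)]] with e^(±iθ/2) = cos(θ/2) ± i·sin(θ/2); θ = π/6, cos(θ/2) ≈ 0.965926, sin(θ/2) ≈ 0.258819.
With a = amp(|0⟩) = 0.9695 and b = amp(|1⟩) = 0.245:
new amp(|0⟩) = (0.965926 - 0.258819i)·a = (0.9365 - 0.2509i)
new amp(|1⟩) = (0.965926 + 0.258819i)·b = (0.2367 + 0.06341i)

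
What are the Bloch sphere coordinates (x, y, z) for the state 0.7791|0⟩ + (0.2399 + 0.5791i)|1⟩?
(0.3738, 0.9024, 0.2141)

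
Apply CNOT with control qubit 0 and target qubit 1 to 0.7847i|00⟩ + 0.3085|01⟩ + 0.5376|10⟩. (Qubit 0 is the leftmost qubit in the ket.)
0.7847i|00⟩ + 0.3085|01⟩ + 0.5376|11⟩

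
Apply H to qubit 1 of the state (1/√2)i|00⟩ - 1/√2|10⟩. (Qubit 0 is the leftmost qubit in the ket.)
(1/2)i|00⟩ + (1/2)i|01⟩ - 1/2|10⟩ - 1/2|11⟩

H on qubit 1 mixes each pair of kets that differ only in qubit 1: amplitudes (a, b) of (|…0…⟩, |…1…⟩) become ((a + b)/√2, (a − b)/√2). Kets absent from the input have amplitude 0.
(|00⟩, |01⟩): (a, b) = ((1/√2)i, 0) → ((1/2)i, (1/2)i)
(|10⟩, |11⟩): (a, b) = (-1/√2, 0) → (-1/2, -1/2)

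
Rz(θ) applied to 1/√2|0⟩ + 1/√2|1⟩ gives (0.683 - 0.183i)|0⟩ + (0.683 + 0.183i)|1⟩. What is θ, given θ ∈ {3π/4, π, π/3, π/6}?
π/6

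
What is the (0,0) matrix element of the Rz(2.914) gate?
(0.1136 - 0.9935i)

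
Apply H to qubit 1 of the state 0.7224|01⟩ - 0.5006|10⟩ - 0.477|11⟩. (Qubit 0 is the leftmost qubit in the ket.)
0.5108|00⟩ - 0.5108|01⟩ - 0.6913|10⟩ - 0.01669|11⟩

H on qubit 1 mixes each pair of kets that differ only in qubit 1: amplitudes (a, b) of (|…0…⟩, |…1…⟩) become ((a + b)/√2, (a − b)/√2). Kets absent from the input have amplitude 0.
(|00⟩, |01⟩): (a, b) = (0, 0.7224) → (0.5108, -0.5108)
(|10⟩, |11⟩): (a, b) = (-0.5006, -0.477) → (-0.6913, -0.01669)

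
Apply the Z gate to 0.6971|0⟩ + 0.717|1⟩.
0.6971|0⟩ - 0.717|1⟩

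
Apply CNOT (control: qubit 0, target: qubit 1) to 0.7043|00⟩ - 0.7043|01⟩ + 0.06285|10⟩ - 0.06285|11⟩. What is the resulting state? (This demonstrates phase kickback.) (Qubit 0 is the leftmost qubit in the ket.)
0.7043|00⟩ - 0.7043|01⟩ - 0.06285|10⟩ + 0.06285|11⟩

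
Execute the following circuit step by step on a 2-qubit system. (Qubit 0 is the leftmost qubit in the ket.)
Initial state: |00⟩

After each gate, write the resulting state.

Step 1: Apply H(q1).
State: 1/√2|00⟩ + 1/√2|01⟩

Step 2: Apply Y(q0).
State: (1/√2)i|10⟩ + (1/√2)i|11⟩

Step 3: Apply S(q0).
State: -1/√2|10⟩ - 1/√2|11⟩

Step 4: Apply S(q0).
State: -(1/√2)i|10⟩ - (1/√2)i|11⟩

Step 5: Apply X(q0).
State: -(1/√2)i|00⟩ - (1/√2)i|01⟩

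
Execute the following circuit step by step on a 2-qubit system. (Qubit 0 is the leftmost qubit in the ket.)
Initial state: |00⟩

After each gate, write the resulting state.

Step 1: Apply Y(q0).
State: i|10⟩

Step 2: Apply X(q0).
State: i|00⟩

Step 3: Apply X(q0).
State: i|10⟩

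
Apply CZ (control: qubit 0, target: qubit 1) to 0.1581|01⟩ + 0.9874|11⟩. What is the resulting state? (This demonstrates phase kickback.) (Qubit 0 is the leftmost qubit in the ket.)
0.1581|01⟩ - 0.9874|11⟩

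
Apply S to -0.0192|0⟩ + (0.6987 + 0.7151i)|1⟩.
-0.0192|0⟩ + (-0.7151 + 0.6987i)|1⟩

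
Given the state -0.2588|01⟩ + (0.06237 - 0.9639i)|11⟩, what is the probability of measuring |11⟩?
0.933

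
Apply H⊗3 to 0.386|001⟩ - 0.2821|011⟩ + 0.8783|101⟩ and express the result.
0.3473|000⟩ - 0.3473|001⟩ + 0.5467|010⟩ - 0.5467|011⟩ - 0.2738|100⟩ + 0.2738|101⟩ - 0.07432|110⟩ + 0.07432|111⟩

H⊗3 gives amp(|y⟩) = (1/2√2) Σ_x (−1)^(x·y) amp(|x⟩), where x·y is the number of positions in which both x and y have a 1.
|000⟩: (0.386 - 0.2821 + 0.8783)/(2√2) = 0.3473
|001⟩: (-0.386 + 0.2821 - 0.8783)/(2√2) = -0.3473
|010⟩: (0.386 + 0.2821 + 0.8783)/(2√2) = 0.5467
|011⟩: (-0.386 - 0.2821 - 0.8783)/(2√2) = -0.5467
|100⟩: (0.386 - 0.2821 - 0.8783)/(2√2) = -0.2738
|101⟩: (-0.386 + 0.2821 + 0.8783)/(2√2) = 0.2738
|110⟩: (0.386 + 0.2821 - 0.8783)/(2√2) = -0.07432
|111⟩: (-0.386 - 0.2821 + 0.8783)/(2√2) = 0.07432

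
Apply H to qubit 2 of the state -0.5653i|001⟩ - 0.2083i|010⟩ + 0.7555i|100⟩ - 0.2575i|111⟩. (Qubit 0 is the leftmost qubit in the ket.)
-0.3997i|000⟩ + 0.3997i|001⟩ - 0.1473i|010⟩ - 0.1473i|011⟩ + 0.5342i|100⟩ + 0.5342i|101⟩ - 0.1821i|110⟩ + 0.1821i|111⟩

H on qubit 2 mixes each pair of kets that differ only in qubit 2: amplitudes (a, b) of (|…0…⟩, |…1…⟩) become ((a + b)/√2, (a − b)/√2). Kets absent from the input have amplitude 0.
(|000⟩, |001⟩): (a, b) = (0, -0.5653i) → (-0.3997i, 0.3997i)
(|010⟩, |011⟩): (a, b) = (-0.2083i, 0) → (-0.1473i, -0.1473i)
(|100⟩, |101⟩): (a, b) = (0.7555i, 0) → (0.5342i, 0.5342i)
(|110⟩, |111⟩): (a, b) = (0, -0.2575i) → (-0.1821i, 0.1821i)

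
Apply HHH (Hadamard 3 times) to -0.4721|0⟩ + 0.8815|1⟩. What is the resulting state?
0.2895|0⟩ - 0.9571|1⟩

H² = I, so H^3 = H: a single Hadamard. With (a, b) = (-0.4721, 0.8815), H gives ((a + b)/√2, (a − b)/√2) = (0.2895, -0.9571).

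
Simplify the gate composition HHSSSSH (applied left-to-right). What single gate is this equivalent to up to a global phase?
H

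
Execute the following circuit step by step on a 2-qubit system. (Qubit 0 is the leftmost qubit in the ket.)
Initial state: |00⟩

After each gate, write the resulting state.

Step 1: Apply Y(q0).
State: i|10⟩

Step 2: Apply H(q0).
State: (1/√2)i|00⟩ - (1/√2)i|10⟩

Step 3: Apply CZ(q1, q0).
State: (1/√2)i|00⟩ - (1/√2)i|10⟩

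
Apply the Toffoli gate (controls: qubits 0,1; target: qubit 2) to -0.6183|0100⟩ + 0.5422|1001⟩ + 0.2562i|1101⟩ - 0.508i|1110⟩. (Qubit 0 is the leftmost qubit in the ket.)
-0.6183|0100⟩ + 0.5422|1001⟩ - 0.508i|1100⟩ + 0.2562i|1111⟩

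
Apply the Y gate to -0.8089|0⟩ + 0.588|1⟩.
-0.588i|0⟩ - 0.8089i|1⟩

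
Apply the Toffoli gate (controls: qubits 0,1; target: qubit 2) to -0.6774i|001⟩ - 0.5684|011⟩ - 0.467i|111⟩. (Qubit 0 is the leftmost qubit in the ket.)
-0.6774i|001⟩ - 0.5684|011⟩ - 0.467i|110⟩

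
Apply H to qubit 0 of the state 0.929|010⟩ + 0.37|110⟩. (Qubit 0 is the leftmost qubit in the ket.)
0.9185|010⟩ + 0.3953|110⟩

H on qubit 0 mixes each pair of kets that differ only in qubit 0: amplitudes (a, b) of (|…0…⟩, |…1…⟩) become ((a + b)/√2, (a − b)/√2). Kets absent from the input have amplitude 0.
(|010⟩, |110⟩): (a, b) = (0.929, 0.37) → (0.9185, 0.3953)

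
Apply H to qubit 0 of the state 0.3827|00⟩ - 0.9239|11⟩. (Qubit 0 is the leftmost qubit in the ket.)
0.2706|00⟩ - 0.6533|01⟩ + 0.2706|10⟩ + 0.6533|11⟩

H on qubit 0 mixes each pair of kets that differ only in qubit 0: amplitudes (a, b) of (|…0…⟩, |…1…⟩) become ((a + b)/√2, (a − b)/√2). Kets absent from the input have amplitude 0.
(|00⟩, |10⟩): (a, b) = (0.3827, 0) → (0.2706, 0.2706)
(|01⟩, |11⟩): (a, b) = (0, -0.9239) → (-0.6533, 0.6533)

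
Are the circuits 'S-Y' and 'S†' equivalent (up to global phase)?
No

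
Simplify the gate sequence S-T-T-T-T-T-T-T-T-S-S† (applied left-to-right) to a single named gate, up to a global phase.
S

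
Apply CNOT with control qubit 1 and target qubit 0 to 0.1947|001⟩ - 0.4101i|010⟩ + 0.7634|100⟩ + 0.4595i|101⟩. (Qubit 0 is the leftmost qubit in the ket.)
0.1947|001⟩ + 0.7634|100⟩ + 0.4595i|101⟩ - 0.4101i|110⟩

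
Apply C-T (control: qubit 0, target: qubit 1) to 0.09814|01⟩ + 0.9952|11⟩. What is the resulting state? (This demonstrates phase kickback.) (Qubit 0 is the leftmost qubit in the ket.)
0.09814|01⟩ + (0.7037 + 0.7037i)|11⟩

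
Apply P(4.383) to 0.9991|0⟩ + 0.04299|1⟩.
0.9991|0⟩ + (-0.01391 - 0.04068i)|1⟩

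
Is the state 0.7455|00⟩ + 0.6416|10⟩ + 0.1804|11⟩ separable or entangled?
Entangled

Writing the state as a|00⟩ + b|01⟩ + c|10⟩ + d|11⟩, it is a product state iff ad − bc = 0.
Here (a, b, c, d) = (0.7455, 0, 0.6416, 0.1804): ad − bc = (0.7455)(0.1804) − (0)(0.6416) = 0.1345 ≠ 0, so the state is entangled.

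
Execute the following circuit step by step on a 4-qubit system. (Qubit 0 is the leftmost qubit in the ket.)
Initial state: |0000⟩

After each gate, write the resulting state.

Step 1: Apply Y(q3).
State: i|0001⟩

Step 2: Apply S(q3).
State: -|0001⟩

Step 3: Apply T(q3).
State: (-1/√2 - (1/√2)i)|0001⟩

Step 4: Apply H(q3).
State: (-1/2 - (1/2)i)|0000⟩ + (1/2 + (1/2)i)|0001⟩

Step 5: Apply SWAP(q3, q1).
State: (-1/2 - (1/2)i)|0000⟩ + (1/2 + (1/2)i)|0100⟩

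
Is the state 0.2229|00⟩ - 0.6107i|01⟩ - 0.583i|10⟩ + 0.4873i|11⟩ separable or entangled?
Entangled

Writing the state as a|00⟩ + b|01⟩ + c|10⟩ + d|11⟩, it is a product state iff ad − bc = 0.
Here (a, b, c, d) = (0.2229, -0.6107i, -0.583i, 0.4873i): ad − bc = (0.2229)(0.4873i) − (-0.6107i)(-0.583i) = (0.356 + 0.1086i) ≠ 0, so the state is entangled.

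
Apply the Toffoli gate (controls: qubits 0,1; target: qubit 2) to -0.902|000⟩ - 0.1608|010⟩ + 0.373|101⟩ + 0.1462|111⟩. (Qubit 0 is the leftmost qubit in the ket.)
-0.902|000⟩ - 0.1608|010⟩ + 0.373|101⟩ + 0.1462|110⟩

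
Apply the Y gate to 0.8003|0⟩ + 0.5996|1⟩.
-0.5996i|0⟩ + 0.8003i|1⟩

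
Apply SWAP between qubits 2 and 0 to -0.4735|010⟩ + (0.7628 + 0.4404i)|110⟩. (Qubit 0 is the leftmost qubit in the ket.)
-0.4735|010⟩ + (0.7628 + 0.4404i)|011⟩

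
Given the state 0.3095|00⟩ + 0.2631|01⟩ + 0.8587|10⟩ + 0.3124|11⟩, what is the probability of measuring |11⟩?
0.09759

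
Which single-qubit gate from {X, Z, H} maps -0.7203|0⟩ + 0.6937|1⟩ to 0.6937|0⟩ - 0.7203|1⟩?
X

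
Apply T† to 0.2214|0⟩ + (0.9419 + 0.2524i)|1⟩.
0.2214|0⟩ + (0.8445 - 0.4876i)|1⟩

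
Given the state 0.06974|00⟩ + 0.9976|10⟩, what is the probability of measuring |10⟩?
0.9952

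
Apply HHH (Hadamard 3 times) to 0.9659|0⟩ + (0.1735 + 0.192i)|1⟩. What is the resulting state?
(0.8057 + 0.1358i)|0⟩ + (0.5603 - 0.1358i)|1⟩

H² = I, so H^3 = H: a single Hadamard. With (a, b) = (0.9659, (0.1735 + 0.192i)), H gives ((a + b)/√2, (a − b)/√2) = ((0.8057 + 0.1358i), (0.5603 - 0.1358i)).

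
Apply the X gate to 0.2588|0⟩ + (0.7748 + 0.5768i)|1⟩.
(0.7748 + 0.5768i)|0⟩ + 0.2588|1⟩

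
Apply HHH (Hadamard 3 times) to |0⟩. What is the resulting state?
1/√2|0⟩ + 1/√2|1⟩

H² = I, so H^3 = H: a single Hadamard. With (a, b) = (1, 0), H gives ((a + b)/√2, (a − b)/√2) = (1/√2, 1/√2).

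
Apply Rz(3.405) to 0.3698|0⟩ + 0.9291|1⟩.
(-0.04856 - 0.3666i)|0⟩ + (-0.122 + 0.9211i)|1⟩

Rz(3.405) = [[e^(−iθ/2), 0], [0, e^(iθ/2)]] with e^(±iθ/2) = cos(θ/2) ± i·sin(θ/2); θ = 3.405, cos(θ/2) ≈ -0.131323, sin(θ/2) ≈ 0.99134.
With a = amp(|0⟩) = 0.3698 and b = amp(|1⟩) = 0.9291:
new amp(|0⟩) = (-0.131323 - 0.99134i)·a = (-0.04856 - 0.3666i)
new amp(|1⟩) = (-0.131323 + 0.99134i)·b = (-0.122 + 0.9211i)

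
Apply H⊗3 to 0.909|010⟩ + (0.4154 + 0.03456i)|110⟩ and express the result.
(0.4682 + 0.01222i)|000⟩ + (0.4682 + 0.01222i)|001⟩ + (-0.4682 - 0.01222i)|010⟩ + (-0.4682 - 0.01222i)|011⟩ + (0.1745 - 0.01222i)|100⟩ + (0.1745 - 0.01222i)|101⟩ + (-0.1745 + 0.01222i)|110⟩ + (-0.1745 + 0.01222i)|111⟩

H⊗3 gives amp(|y⟩) = (1/2√2) Σ_x (−1)^(x·y) amp(|x⟩), where x·y is the number of positions in which both x and y have a 1.
|000⟩: (0.909 + (0.4154 + 0.03456i))/(2√2) = (0.4682 + 0.01222i)
|001⟩: (0.909 + (0.4154 + 0.03456i))/(2√2) = (0.4682 + 0.01222i)
|010⟩: (-0.909 - (0.4154 + 0.03456i))/(2√2) = (-0.4682 - 0.01222i)
|011⟩: (-0.909 - (0.4154 + 0.03456i))/(2√2) = (-0.4682 - 0.01222i)
|100⟩: (0.909 - (0.4154 + 0.03456i))/(2√2) = (0.1745 - 0.01222i)
|101⟩: (0.909 - (0.4154 + 0.03456i))/(2√2) = (0.1745 - 0.01222i)
|110⟩: (-0.909 + (0.4154 + 0.03456i))/(2√2) = (-0.1745 + 0.01222i)
|111⟩: (-0.909 + (0.4154 + 0.03456i))/(2√2) = (-0.1745 + 0.01222i)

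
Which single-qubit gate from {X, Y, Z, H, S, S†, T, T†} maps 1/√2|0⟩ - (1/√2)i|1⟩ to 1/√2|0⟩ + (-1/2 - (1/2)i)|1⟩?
T†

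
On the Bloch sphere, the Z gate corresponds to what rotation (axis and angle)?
Rotation by π around the z-axis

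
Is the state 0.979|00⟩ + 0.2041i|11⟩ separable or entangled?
Entangled

Writing the state as a|00⟩ + b|01⟩ + c|10⟩ + d|11⟩, it is a product state iff ad − bc = 0.
Here (a, b, c, d) = (0.979, 0, 0, 0.2041i): ad − bc = (0.979)(0.2041i) − (0)(0) = 0.1998i ≠ 0, so the state is entangled.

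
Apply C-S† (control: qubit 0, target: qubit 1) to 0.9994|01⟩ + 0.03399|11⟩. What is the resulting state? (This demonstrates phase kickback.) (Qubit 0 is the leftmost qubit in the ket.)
0.9994|01⟩ - 0.03399i|11⟩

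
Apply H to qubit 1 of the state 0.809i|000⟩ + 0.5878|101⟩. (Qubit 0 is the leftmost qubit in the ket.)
0.572i|000⟩ + 0.572i|010⟩ + 0.4156|101⟩ + 0.4156|111⟩

H on qubit 1 mixes each pair of kets that differ only in qubit 1: amplitudes (a, b) of (|…0…⟩, |…1…⟩) become ((a + b)/√2, (a − b)/√2). Kets absent from the input have amplitude 0.
(|000⟩, |010⟩): (a, b) = (0.809i, 0) → (0.572i, 0.572i)
(|101⟩, |111⟩): (a, b) = (0.5878, 0) → (0.4156, 0.4156)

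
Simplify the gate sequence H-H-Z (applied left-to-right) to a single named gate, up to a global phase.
Z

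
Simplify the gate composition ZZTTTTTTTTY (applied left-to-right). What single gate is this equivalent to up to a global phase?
Y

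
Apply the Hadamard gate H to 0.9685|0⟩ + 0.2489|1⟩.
0.8608|0⟩ + 0.5088|1⟩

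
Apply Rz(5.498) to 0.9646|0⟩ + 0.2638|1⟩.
(-0.8912 - 0.369i)|0⟩ + (-0.2437 + 0.1009i)|1⟩

Rz(5.498) = [[e^(−iθ/2), 0], [0, e^(iθ/2)]] with e^(±iθ/2) = cos(θ/2) ± i·sin(θ/2); θ = 5.498, cos(θ/2) ≈ -0.92392, sin(θ/2) ≈ 0.382585.
With a = amp(|0⟩) = 0.9646 and b = amp(|1⟩) = 0.2638:
new amp(|0⟩) = (-0.92392 - 0.382585i)·a = (-0.8912 - 0.369i)
new amp(|1⟩) = (-0.92392 + 0.382585i)·b = (-0.2437 + 0.1009i)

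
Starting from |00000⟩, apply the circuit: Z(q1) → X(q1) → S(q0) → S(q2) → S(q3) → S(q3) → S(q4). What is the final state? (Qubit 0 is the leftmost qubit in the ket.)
|01000⟩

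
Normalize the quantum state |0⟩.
|0⟩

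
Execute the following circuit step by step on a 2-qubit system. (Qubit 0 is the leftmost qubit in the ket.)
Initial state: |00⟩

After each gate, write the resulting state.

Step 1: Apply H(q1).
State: 1/√2|00⟩ + 1/√2|01⟩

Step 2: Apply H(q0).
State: 1/2|00⟩ + 1/2|01⟩ + 1/2|10⟩ + 1/2|11⟩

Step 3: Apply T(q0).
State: 1/2|00⟩ + 1/2|01⟩ + (1/√8 + (1/√8)i)|10⟩ + (1/√8 + (1/√8)i)|11⟩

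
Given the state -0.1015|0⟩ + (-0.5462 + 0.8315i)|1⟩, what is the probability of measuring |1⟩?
0.9897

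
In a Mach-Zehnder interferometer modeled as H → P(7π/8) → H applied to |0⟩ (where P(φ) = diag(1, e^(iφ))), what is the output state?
(0.03806 + 0.1913i)|0⟩ + (0.9619 - 0.1913i)|1⟩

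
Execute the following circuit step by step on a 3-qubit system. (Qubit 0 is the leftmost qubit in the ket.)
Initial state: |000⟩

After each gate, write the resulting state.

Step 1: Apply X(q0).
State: |100⟩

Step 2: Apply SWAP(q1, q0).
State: |010⟩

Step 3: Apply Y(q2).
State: i|011⟩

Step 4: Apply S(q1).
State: -|011⟩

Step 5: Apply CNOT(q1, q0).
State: -|111⟩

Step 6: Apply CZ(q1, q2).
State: |111⟩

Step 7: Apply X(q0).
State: |011⟩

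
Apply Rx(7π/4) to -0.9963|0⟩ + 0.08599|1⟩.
(0.9205 - 0.03291i)|0⟩ + (-0.07944 + 0.3813i)|1⟩

Rx(7π/4) = [[cos(θ/2), −i·sin(θ/2)], [−i·sin(θ/2), cos(θ/2)]]; θ = 7π/4, cos(θ/2) ≈ -0.92388, sin(θ/2) ≈ 0.382683.
With a = amp(|0⟩) = -0.9963 and b = amp(|1⟩) = 0.08599:
new amp(|0⟩) = (-0.92388)·a + (-0.382683i)·b = (0.9205 - 0.03291i)
new amp(|1⟩) = (-0.382683i)·a + (-0.92388)·b = (-0.07944 + 0.3813i)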